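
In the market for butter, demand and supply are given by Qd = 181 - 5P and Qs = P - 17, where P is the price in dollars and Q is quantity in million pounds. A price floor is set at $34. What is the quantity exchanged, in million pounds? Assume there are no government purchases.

11

Without the control the market clears where 181 - 5P = P - 17, i.e. P* = 33 and Q* = 16.
The floor of 34 is above the equilibrium price 33, so it binds.
At P = 34: Qd = 181 - 5·34 = 11 and Qs = 34 - 17 = 17.
The quantity actually transacted is the short side, demand: 11.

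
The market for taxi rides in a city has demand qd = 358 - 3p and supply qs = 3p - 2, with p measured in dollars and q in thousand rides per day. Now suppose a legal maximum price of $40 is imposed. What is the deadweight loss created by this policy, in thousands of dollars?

Equilibrium: 358 - 3p = 3p - 2, so 360 = 6p and p* = 60, q* = 178.
Because the ceiling (40) lies below the market-clearing price, it is binding.
At p = 40: qd = 358 - 3·40 = 238 and qs = 3·40 - 2 = 118.
Quantity traded falls to 118. At q = 118 the demand price is (358 - 118)/3 = 80 and the supply price is (2 + 118)/3 = 40.
Deadweight loss = ½ · (80 - 40) · (178 - 118) = ½ · 40 · 60 = 1200.

1200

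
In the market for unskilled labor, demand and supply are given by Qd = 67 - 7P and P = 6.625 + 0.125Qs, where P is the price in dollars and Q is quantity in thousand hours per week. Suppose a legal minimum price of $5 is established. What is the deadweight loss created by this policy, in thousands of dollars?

Rearranging supply gives Qs = 8P - 53. Setting quantity demanded equal to quantity supplied, 67 - 7P = 8P - 53, gives P* = 8 and Q* = 11.
The floor of 5 is below the equilibrium price 8, so it is not binding; the market clears at P* = 8, Q* = 11.
Since the control does not bind, no trades are prevented and deadweight loss is zero.

0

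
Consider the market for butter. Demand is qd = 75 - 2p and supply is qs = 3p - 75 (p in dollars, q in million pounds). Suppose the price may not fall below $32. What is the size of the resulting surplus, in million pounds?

Setting quantity demanded equal to quantity supplied, 75 - 2p = 3p - 75, gives p* = 30 and q* = 15.
Because the floor (32) lies above the market-clearing price, it is binding.
At p = 32: qd = 75 - 2·32 = 11 and qs = 3·32 - 75 = 21.
Surplus = qs - qd = 21 - 11 = 10.

10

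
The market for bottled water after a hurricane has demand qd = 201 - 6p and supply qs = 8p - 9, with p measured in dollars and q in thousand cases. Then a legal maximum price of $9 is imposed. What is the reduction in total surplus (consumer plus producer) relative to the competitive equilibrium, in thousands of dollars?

Without the control the market clears where 201 - 6p = 8p - 9, i.e. p* = 15 and q* = 111.
The ceiling of 9 is below the equilibrium price 15, so it binds.
At p = 9: qd = 201 - 6·9 = 147 and qs = 8·9 - 9 = 63.
Quantity traded falls to 63. At q = 63 the demand price is (201 - 63)/6 = 23 and the supply price is (9 + 63)/8 = 9.
Deadweight loss = ½ · (23 - 9) · (111 - 63) = ½ · 14 · 48 = 336.

336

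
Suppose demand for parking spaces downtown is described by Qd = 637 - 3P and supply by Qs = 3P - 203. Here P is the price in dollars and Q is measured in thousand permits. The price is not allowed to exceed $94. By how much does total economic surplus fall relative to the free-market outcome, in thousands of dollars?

Equilibrium: 637 - 3P = 3P - 203, so 840 = 6P and P* = 140, Q* = 217.
Since 94 < 140, the ceiling is binding.
At P = 94: Qd = 637 - 3·94 = 355 and Qs = 3·94 - 203 = 79.
Quantity traded falls to 79. At Q = 79 the demand price is (637 - 79)/3 = 186 and the supply price is (203 + 79)/3 = 94.
Deadweight loss = ½ · (186 - 94) · (217 - 79) = ½ · 92 · 138 = 6348.

6348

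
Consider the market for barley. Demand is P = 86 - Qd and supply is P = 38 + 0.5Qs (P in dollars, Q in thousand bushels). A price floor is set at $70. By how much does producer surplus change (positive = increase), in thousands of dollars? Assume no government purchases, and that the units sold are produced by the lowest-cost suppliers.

192

Rearranging demand gives Qd = 86 - P; rearranging supply gives Qs = 2P - 76. Without the control the market clears where 86 - P = 2P - 76, i.e. P* = 54 and Q* = 32.
The floor of 70 is above the equilibrium price 54, so it binds.
At P = 70: Qd = 86 - 70 = 16 and Qs = 2·70 - 76 = 64.
Producer surplus without the control is ½ · (54 - 38) · 32 = 256.
With the floor, 16 units are sold at 70. The supply price at Q = 16 is 46, so PS = ½ · [(70 - 38) + (70 - 46)] · 16 = 448.
Change in producer surplus = 448 - 256 = 192.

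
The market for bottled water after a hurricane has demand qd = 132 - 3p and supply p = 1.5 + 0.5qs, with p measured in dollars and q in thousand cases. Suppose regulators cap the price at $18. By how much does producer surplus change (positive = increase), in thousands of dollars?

-378

Rearranging supply gives qs = 2p - 3. Setting quantity demanded equal to quantity supplied, 132 - 3p = 2p - 3, gives p* = 27 and q* = 51.
The ceiling of 18 is below the equilibrium price 27, so it binds.
At p = 18: qd = 132 - 3·18 = 78 and qs = 2·18 - 3 = 33.
Producer surplus without the control is ½ · (27 - 1.5) · 51 = 650.25.
With the ceiling, producers sell 33 units at 18, so PS = ½ · (18 - 1.5) · 33 = 272.25.
Change in producer surplus = 272.25 - 650.25 = -378.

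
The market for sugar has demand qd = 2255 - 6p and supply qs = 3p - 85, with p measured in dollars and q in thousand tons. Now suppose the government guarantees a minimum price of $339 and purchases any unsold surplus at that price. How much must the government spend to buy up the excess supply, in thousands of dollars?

241029

In a free market, 2255 - 6p = 3p - 85 gives the equilibrium p* = 260, q* = 695.
Because the floor (339) lies above the market-clearing price, it is binding.
At p = 339: qd = 2255 - 6·339 = 221 and qs = 3·339 - 85 = 932.
Surplus = qs - qd = 711.
Government expenditure = surplus × support price = 711 × 339 = 241029.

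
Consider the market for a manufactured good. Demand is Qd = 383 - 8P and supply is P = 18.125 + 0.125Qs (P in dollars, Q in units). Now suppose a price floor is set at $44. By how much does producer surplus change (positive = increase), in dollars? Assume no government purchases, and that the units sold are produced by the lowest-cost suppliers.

Rearranging supply gives Qs = 8P - 145. Equilibrium: 383 - 8P = 8P - 145, so 528 = 16P and P* = 33, Q* = 119.
Because the floor (44) lies above the market-clearing price, it is binding.
At P = 44: Qd = 383 - 8·44 = 31 and Qs = 8·44 - 145 = 207.
Producer surplus without the control is ½ · (33 - 18.125) · 119 = 885.0625.
With the floor, 31 units are sold at 44. The supply price at Q = 31 is 22, so PS = ½ · [(44 - 18.125) + (44 - 22)] · 31 = 742.0625.
Change in producer surplus = 742.0625 - 885.0625 = -143.

-143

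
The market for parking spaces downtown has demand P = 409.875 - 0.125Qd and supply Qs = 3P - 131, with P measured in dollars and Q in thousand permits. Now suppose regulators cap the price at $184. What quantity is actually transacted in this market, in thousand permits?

Rearranging demand gives Qd = 3279 - 8P. Without the control the market clears where 3279 - 8P = 3P - 131, i.e. P* = 310 and Q* = 799.
Since 184 < 310, the ceiling is binding.
At P = 184: Qd = 3279 - 8·184 = 1807 and Qs = 3·184 - 131 = 421.
The quantity actually transacted is the short side, supply: 421.

421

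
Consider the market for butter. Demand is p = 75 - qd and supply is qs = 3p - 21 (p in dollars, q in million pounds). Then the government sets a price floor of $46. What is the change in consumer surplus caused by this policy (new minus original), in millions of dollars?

Rearranging demand gives qd = 75 - p. Without the control the market clears where 75 - p = 3p - 21, i.e. p* = 24 and q* = 51.
Since 46 > 24, the floor is binding.
At p = 46: qd = 75 - 46 = 29 and qs = 3·46 - 21 = 117.
Consumer surplus without the control is ½ · (75 - 24) · 51 = 1300.5.
With the floor, consumers buy 29 units at 46, so CS = ½ · (75 - 46) · 29 = 420.5.
Change in consumer surplus = 420.5 - 1300.5 = -880.

-880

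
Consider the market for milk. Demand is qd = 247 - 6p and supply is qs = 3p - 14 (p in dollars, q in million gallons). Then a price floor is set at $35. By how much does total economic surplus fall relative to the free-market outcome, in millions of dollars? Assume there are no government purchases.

In a free market, 247 - 6p = 3p - 14 gives the equilibrium p* = 29, q* = 73.
Since 35 > 29, the floor is binding.
At p = 35: qd = 247 - 6·35 = 37 and qs = 3·35 - 14 = 91.
Quantity traded falls to 37. At q = 37 the demand price is (247 - 37)/6 = 35 and the supply price is (14 + 37)/3 = 17.
Deadweight loss = ½ · (35 - 17) · (73 - 37) = ½ · 18 · 36 = 324.

324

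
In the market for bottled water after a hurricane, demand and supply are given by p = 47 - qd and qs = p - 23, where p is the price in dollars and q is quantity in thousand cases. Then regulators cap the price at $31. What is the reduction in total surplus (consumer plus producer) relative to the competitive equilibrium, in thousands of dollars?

Rearranging demand gives qd = 47 - p. Without the control the market clears where 47 - p = p - 23, i.e. p* = 35 and q* = 12.
Because the ceiling (31) lies below the market-clearing price, it is binding.
At p = 31: qd = 47 - 31 = 16 and qs = 31 - 23 = 8.
Quantity traded falls to 8. At q = 8 the demand price is 47 - 8 = 39 and the supply price is 23 + 8 = 31.
Deadweight loss = ½ · (39 - 31) · (12 - 8) = ½ · 8 · 4 = 16.

16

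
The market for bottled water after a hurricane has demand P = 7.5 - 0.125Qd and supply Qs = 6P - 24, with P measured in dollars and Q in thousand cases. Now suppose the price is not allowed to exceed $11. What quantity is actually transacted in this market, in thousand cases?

12

Rearranging demand gives Qd = 60 - 8P. Equilibrium: 60 - 8P = 6P - 24, so 84 = 14P and P* = 6, Q* = 12.
Since 11 is above P* = 6, the ceiling does not bind and the free-market outcome prevails.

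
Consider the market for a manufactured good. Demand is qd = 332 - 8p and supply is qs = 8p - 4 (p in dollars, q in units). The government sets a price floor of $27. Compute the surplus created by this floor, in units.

Without the control the market clears where 332 - 8p = 8p - 4, i.e. p* = 21 and q* = 164.
The floor of 27 is above the equilibrium price 21, so it binds.
At p = 27: qd = 332 - 8·27 = 116 and qs = 8·27 - 4 = 212.
Surplus = qs - qd = 212 - 116 = 96.

96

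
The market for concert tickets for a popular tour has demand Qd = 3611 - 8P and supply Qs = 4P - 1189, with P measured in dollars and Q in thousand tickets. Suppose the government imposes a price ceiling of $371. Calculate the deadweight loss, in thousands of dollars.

Setting quantity demanded equal to quantity supplied, 3611 - 8P = 4P - 1189, gives P* = 400 and Q* = 411.
Because the ceiling (371) lies below the market-clearing price, it is binding.
At P = 371: Qd = 3611 - 8·371 = 643 and Qs = 4·371 - 1189 = 295.
Quantity traded falls to 295. At Q = 295 the demand price is (3611 - 295)/8 = 414.5 and the supply price is (1189 + 295)/4 = 371.
Deadweight loss = ½ · (414.5 - 371) · (411 - 295) = ½ · 43.5 · 116 = 2523.

2523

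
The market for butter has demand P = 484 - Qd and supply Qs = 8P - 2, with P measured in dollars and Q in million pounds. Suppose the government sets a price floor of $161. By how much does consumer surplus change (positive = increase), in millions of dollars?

Rearranging demand gives Qd = 484 - P. Without the control the market clears where 484 - P = 8P - 2, i.e. P* = 54 and Q* = 430.
Since 161 > 54, the floor is binding.
At P = 161: Qd = 484 - 161 = 323 and Qs = 8·161 - 2 = 1286.
Consumer surplus without the control is ½ · (484 - 54) · 430 = 92450.
With the floor, consumers buy 323 units at 161, so CS = ½ · (484 - 161) · 323 = 52164.5.
Change in consumer surplus = 52164.5 - 92450 = -40285.5.

-40285.5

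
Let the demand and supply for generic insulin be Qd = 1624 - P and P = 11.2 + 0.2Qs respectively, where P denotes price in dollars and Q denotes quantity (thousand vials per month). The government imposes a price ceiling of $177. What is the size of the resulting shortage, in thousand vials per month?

618

Rearranging supply gives Qs = 5P - 56. Equilibrium: 1624 - P = 5P - 56, so 1680 = 6P and P* = 280, Q* = 1344.
The ceiling of 177 is below the equilibrium price 280, so it binds.
At P = 177: Qd = 1624 - 177 = 1447 and Qs = 5·177 - 56 = 829.
Shortage = Qd - Qs = 1447 - 829 = 618.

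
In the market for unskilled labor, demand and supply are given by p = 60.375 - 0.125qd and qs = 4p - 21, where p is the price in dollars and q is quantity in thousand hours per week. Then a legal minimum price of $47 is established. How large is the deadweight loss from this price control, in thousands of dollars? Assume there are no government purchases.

Rearranging demand gives qd = 483 - 8p. Equilibrium: 483 - 8p = 4p - 21, so 504 = 12p and p* = 42, q* = 147.
Because the floor (47) lies above the market-clearing price, it is binding.
At p = 47: qd = 483 - 8·47 = 107 and qs = 4·47 - 21 = 167.
Quantity traded falls to 107. At q = 107 the demand price is (483 - 107)/8 = 47 and the supply price is (21 + 107)/4 = 32.
Deadweight loss = ½ · (47 - 32) · (147 - 107) = ½ · 15 · 40 = 300.

300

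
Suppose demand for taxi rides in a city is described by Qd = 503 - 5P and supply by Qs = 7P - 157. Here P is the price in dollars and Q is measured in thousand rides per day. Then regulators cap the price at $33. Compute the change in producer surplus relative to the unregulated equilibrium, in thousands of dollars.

-3322

Equilibrium: 503 - 5P = 7P - 157, so 660 = 12P and P* = 55, Q* = 228.
Because the ceiling (33) lies below the market-clearing price, it is binding.
At P = 33: Qd = 503 - 5·33 = 338 and Qs = 7·33 - 157 = 74.
Producer surplus without the control is ½ · (55 - 157/7) · 228 = 25992/7.
With the ceiling, producers sell 74 units at 33, so PS = ½ · (33 - 157/7) · 74 = 2738/7.
Change in producer surplus = 2738/7 - 25992/7 = -3322.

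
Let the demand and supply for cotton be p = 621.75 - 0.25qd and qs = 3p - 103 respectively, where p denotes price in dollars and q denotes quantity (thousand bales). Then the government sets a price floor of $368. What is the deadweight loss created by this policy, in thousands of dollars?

0

Rearranging demand gives qd = 2487 - 4p. Setting quantity demanded equal to quantity supplied, 2487 - 4p = 3p - 103, gives p* = 370 and q* = 1007.
Since 368 is below p* = 370, the floor does not bind and the free-market outcome prevails.
Since the control does not bind, no trades are prevented and deadweight loss is zero.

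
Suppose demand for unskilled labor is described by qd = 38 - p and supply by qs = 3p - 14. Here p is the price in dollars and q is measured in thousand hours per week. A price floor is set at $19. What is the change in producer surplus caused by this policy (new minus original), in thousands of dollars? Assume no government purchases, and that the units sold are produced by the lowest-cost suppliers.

Equilibrium: 38 - p = 3p - 14, so 52 = 4p and p* = 13, q* = 25.
Because the floor (19) lies above the market-clearing price, it is binding.
At p = 19: qd = 38 - 19 = 19 and qs = 3·19 - 14 = 43.
Producer surplus without the control is ½ · (13 - 14/3) · 25 = 625/6.
With the floor, 19 units are sold at 19. The supply price at q = 19 is 11, so PS = ½ · [(19 - 14/3) + (19 - 11)] · 19 = 1273/6.
Change in producer surplus = 1273/6 - 625/6 = 108.

108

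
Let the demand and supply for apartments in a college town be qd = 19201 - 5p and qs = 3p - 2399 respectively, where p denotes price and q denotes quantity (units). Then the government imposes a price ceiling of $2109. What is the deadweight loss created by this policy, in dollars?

In a free market, 19201 - 5p = 3p - 2399 gives the equilibrium p* = 2700, q* = 5701.
Since 2109 < 2700, the ceiling is binding.
At p = 2109: qd = 19201 - 5·2109 = 8656 and qs = 3·2109 - 2399 = 3928.
Quantity traded falls to 3928. At q = 3928 the demand price is (19201 - 3928)/5 = 3054.6 and the supply price is (2399 + 3928)/3 = 2109.
Deadweight loss = ½ · (3054.6 - 2109) · (5701 - 3928) = ½ · 945.6 · 1773 = 838274.4.

838274.4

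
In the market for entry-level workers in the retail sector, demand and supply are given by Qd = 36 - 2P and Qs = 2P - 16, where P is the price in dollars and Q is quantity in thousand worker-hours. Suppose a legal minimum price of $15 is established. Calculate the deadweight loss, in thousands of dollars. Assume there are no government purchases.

8

In a free market, 36 - 2P = 2P - 16 gives the equilibrium P* = 13, Q* = 10.
Because the floor (15) lies above the market-clearing price, it is binding.
At P = 15: Qd = 36 - 2·15 = 6 and Qs = 2·15 - 16 = 14.
Quantity traded falls to 6. At Q = 6 the demand price is (36 - 6)/2 = 15 and the supply price is (16 + 6)/2 = 11.
Deadweight loss = ½ · (15 - 11) · (10 - 6) = ½ · 4 · 4 = 8.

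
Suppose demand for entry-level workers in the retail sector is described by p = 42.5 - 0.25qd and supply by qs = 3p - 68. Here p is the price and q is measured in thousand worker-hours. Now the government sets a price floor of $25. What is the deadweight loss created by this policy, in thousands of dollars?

0

Rearranging demand gives qd = 170 - 4p. In a free market, 170 - 4p = 3p - 68 gives the equilibrium p* = 34, q* = 34.
The floor of 25 is below the equilibrium price 34, so it is not binding; the market clears at p* = 34, q* = 34.
Since the control does not bind, no trades are prevented and deadweight loss is zero.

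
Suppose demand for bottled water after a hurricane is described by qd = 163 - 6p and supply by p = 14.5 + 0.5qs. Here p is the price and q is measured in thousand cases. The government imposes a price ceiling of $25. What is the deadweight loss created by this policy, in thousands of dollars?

0

Rearranging supply gives qs = 2p - 29. Setting quantity demanded equal to quantity supplied, 163 - 6p = 2p - 29, gives p* = 24 and q* = 19.
The ceiling of 25 is above the equilibrium price 24, so it is not binding; the market clears at p* = 24, q* = 19.
Since the control does not bind, no trades are prevented and deadweight loss is zero.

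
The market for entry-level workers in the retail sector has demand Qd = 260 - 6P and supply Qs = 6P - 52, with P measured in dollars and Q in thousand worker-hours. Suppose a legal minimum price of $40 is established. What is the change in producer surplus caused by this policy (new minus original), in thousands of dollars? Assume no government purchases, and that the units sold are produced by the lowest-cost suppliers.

-308

Without the control the market clears where 260 - 6P = 6P - 52, i.e. P* = 26 and Q* = 104.
Since 40 > 26, the floor is binding.
At P = 40: Qd = 260 - 6·40 = 20 and Qs = 6·40 - 52 = 188.
Producer surplus without the control is ½ · (26 - 26/3) · 104 = 2704/3.
With the floor, 20 units are sold at 40. The supply price at Q = 20 is 12, so PS = ½ · [(40 - 26/3) + (40 - 12)] · 20 = 1780/3.
Change in producer surplus = 1780/3 - 2704/3 = -308.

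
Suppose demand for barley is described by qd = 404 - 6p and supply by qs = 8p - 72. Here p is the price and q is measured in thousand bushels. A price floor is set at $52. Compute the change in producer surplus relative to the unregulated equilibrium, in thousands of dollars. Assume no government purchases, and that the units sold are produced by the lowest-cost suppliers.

927

Equilibrium: 404 - 6p = 8p - 72, so 476 = 14p and p* = 34, q* = 200.
Since 52 > 34, the floor is binding.
At p = 52: qd = 404 - 6·52 = 92 and qs = 8·52 - 72 = 344.
Producer surplus without the control is ½ · (34 - 9) · 200 = 2500.
With the floor, 92 units are sold at 52. The supply price at q = 92 is 20.5, so PS = ½ · [(52 - 9) + (52 - 20.5)] · 92 = 3427.
Change in producer surplus = 3427 - 2500 = 927.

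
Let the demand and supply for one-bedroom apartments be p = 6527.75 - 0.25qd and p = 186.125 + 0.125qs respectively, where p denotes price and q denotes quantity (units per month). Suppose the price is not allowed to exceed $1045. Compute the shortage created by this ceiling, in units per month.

Rearranging demand gives qd = 26111 - 4p; rearranging supply gives qs = 8p - 1489. Without the control the market clears where 26111 - 4p = 8p - 1489, i.e. p* = 2300 and q* = 16911.
The ceiling of 1045 is below the equilibrium price 2300, so it binds.
At p = 1045: qd = 26111 - 4·1045 = 21931 and qs = 8·1045 - 1489 = 6871.
Shortage = qd - qs = 21931 - 6871 = 15060.

15060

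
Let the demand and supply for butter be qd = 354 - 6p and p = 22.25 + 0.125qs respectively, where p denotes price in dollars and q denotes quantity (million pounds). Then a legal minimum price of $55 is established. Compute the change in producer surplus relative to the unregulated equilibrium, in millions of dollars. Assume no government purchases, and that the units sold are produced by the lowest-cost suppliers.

-242.25

Rearranging supply gives qs = 8p - 178. Setting quantity demanded equal to quantity supplied, 354 - 6p = 8p - 178, gives p* = 38 and q* = 126.
The floor of 55 is above the equilibrium price 38, so it binds.
At p = 55: qd = 354 - 6·55 = 24 and qs = 8·55 - 178 = 262.
Producer surplus without the control is ½ · (38 - 22.25) · 126 = 992.25.
With the floor, 24 units are sold at 55. The supply price at q = 24 is 25.25, so PS = ½ · [(55 - 22.25) + (55 - 25.25)] · 24 = 750.
Change in producer surplus = 750 - 992.25 = -242.25.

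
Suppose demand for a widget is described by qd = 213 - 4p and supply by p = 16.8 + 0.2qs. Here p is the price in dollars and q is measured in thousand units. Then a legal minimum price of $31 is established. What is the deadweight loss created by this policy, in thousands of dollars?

0

Rearranging supply gives qs = 5p - 84. Without the control the market clears where 213 - 4p = 5p - 84, i.e. p* = 33 and q* = 81.
The floor of 31 is below the equilibrium price 33, so it is not binding; the market clears at p* = 33, q* = 81.
Since the control does not bind, no trades are prevented and deadweight loss is zero.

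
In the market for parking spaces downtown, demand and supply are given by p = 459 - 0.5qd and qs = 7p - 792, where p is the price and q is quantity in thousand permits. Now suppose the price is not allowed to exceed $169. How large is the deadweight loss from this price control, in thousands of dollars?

6945.75

Rearranging demand gives qd = 918 - 2p. In a free market, 918 - 2p = 7p - 792 gives the equilibrium p* = 190, q* = 538.
Because the ceiling (169) lies below the market-clearing price, it is binding.
At p = 169: qd = 918 - 2·169 = 580 and qs = 7·169 - 792 = 391.
Quantity traded falls to 391. At q = 391 the demand price is (918 - 391)/2 = 263.5 and the supply price is (792 + 391)/7 = 169.
Deadweight loss = ½ · (263.5 - 169) · (538 - 391) = ½ · 94.5 · 147 = 6945.75.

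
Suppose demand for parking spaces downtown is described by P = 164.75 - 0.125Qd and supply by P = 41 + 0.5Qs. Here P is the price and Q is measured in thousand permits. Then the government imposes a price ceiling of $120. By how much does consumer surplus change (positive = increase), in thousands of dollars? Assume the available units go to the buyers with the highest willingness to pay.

Rearranging demand gives Qd = 1318 - 8P; rearranging supply gives Qs = 2P - 82. In a free market, 1318 - 8P = 2P - 82 gives the equilibrium P* = 140, Q* = 198.
The ceiling of 120 is below the equilibrium price 140, so it binds.
At P = 120: Qd = 1318 - 8·120 = 358 and Qs = 2·120 - 82 = 158.
Consumer surplus without the control is ½ · (164.75 - 140) · 198 = 2450.25.
With the ceiling, 158 units are sold at 120 (assume they go to the highest-value buyers). The demand price at Q = 158 is 145, so CS = ½ · [(164.75 - 120) + (145 - 120)] · 158 = 5510.25.
Change in consumer surplus = 5510.25 - 2450.25 = 3060.

3060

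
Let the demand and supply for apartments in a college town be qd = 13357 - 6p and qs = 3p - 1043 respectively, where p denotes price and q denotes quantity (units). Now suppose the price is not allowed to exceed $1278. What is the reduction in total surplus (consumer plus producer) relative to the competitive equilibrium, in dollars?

233289

Without the control the market clears where 13357 - 6p = 3p - 1043, i.e. p* = 1600 and q* = 3757.
Since 1278 < 1600, the ceiling is binding.
At p = 1278: qd = 13357 - 6·1278 = 5689 and qs = 3·1278 - 1043 = 2791.
Quantity traded falls to 2791. At q = 2791 the demand price is (13357 - 2791)/6 = 1761 and the supply price is (1043 + 2791)/3 = 1278.
Deadweight loss = ½ · (1761 - 1278) · (3757 - 2791) = ½ · 483 · 966 = 233289.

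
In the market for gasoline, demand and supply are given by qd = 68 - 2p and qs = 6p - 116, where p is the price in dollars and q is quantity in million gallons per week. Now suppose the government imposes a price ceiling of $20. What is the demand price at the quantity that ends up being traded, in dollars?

32

Setting quantity demanded equal to quantity supplied, 68 - 2p = 6p - 116, gives p* = 23 and q* = 22.
Because the ceiling (20) lies below the market-clearing price, it is binding.
At p = 20: qd = 68 - 2·20 = 28 and qs = 6·20 - 116 = 4.
Only 4 units reach the market. On the demand curve, the marginal buyer's willingness to pay at q = 4 is (68 - 4)/2 = 32.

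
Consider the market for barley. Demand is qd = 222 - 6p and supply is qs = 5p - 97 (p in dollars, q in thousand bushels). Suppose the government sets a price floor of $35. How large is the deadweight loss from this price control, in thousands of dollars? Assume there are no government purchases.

237.6

Setting quantity demanded equal to quantity supplied, 222 - 6p = 5p - 97, gives p* = 29 and q* = 48.
Since 35 > 29, the floor is binding.
At p = 35: qd = 222 - 6·35 = 12 and qs = 5·35 - 97 = 78.
Quantity traded falls to 12. At q = 12 the demand price is (222 - 12)/6 = 35 and the supply price is (97 + 12)/5 = 21.8.
Deadweight loss = ½ · (35 - 21.8) · (48 - 12) = ½ · 13.2 · 36 = 237.6.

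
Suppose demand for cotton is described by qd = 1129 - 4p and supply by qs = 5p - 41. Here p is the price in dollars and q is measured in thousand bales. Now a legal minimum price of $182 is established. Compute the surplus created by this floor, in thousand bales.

468

Without the control the market clears where 1129 - 4p = 5p - 41, i.e. p* = 130 and q* = 609.
Since 182 > 130, the floor is binding.
At p = 182: qd = 1129 - 4·182 = 401 and qs = 5·182 - 41 = 869.
Surplus = qs - qd = 869 - 401 = 468.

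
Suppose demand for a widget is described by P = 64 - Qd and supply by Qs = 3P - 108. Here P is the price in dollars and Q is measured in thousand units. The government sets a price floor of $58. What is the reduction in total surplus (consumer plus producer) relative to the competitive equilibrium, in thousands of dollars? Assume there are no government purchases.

Rearranging demand gives Qd = 64 - P. Setting quantity demanded equal to quantity supplied, 64 - P = 3P - 108, gives P* = 43 and Q* = 21.
Because the floor (58) lies above the market-clearing price, it is binding.
At P = 58: Qd = 64 - 58 = 6 and Qs = 3·58 - 108 = 66.
Quantity traded falls to 6. At Q = 6 the demand price is 64 - 6 = 58 and the supply price is (108 + 6)/3 = 38.
Deadweight loss = ½ · (58 - 38) · (21 - 6) = ½ · 20 · 15 = 150.

150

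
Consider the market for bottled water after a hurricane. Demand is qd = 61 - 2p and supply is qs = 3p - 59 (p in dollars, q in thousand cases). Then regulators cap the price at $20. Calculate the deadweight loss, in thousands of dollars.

60

In a free market, 61 - 2p = 3p - 59 gives the equilibrium p* = 24, q* = 13.
Because the ceiling (20) lies below the market-clearing price, it is binding.
At p = 20: qd = 61 - 2·20 = 21 and qs = 3·20 - 59 = 1.
Quantity traded falls to 1. At q = 1 the demand price is (61 - 1)/2 = 30 and the supply price is (59 + 1)/3 = 20.
Deadweight loss = ½ · (30 - 20) · (13 - 1) = ½ · 10 · 12 = 60.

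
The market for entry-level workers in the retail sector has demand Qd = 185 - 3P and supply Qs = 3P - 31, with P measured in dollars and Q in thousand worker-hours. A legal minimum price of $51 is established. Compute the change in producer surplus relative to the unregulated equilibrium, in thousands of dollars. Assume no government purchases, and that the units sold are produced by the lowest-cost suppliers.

Equilibrium: 185 - 3P = 3P - 31, so 216 = 6P and P* = 36, Q* = 77.
The floor of 51 is above the equilibrium price 36, so it binds.
At P = 51: Qd = 185 - 3·51 = 32 and Qs = 3·51 - 31 = 122.
Producer surplus without the control is ½ · (36 - 31/3) · 77 = 5929/6.
With the floor, 32 units are sold at 51. The supply price at Q = 32 is 21, so PS = ½ · [(51 - 31/3) + (51 - 21)] · 32 = 3392/3.
Change in producer surplus = 3392/3 - 5929/6 = 142.5.

142.5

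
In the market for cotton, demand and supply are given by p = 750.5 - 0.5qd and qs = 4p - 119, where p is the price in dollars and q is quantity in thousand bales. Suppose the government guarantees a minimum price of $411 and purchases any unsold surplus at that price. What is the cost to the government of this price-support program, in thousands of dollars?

Rearranging demand gives qd = 1501 - 2p. In a free market, 1501 - 2p = 4p - 119 gives the equilibrium p* = 270, q* = 961.
Because the floor (411) lies above the market-clearing price, it is binding.
At p = 411: qd = 1501 - 2·411 = 679 and qs = 4·411 - 119 = 1525.
Surplus = qs - qd = 846.
Government expenditure = surplus × support price = 846 × 411 = 347706.

347706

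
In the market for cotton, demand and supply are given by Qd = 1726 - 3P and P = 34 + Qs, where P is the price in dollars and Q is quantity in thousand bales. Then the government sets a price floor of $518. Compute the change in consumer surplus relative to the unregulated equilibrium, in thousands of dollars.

-22542

Rearranging supply gives Qs = P - 34. Equilibrium: 1726 - 3P = P - 34, so 1760 = 4P and P* = 440, Q* = 406.
Because the floor (518) lies above the market-clearing price, it is binding.
At P = 518: Qd = 1726 - 3·518 = 172 and Qs = 518 - 34 = 484.
Consumer surplus without the control is ½ · (1726/3 - 440) · 406 = 82418/3.
With the floor, consumers buy 172 units at 518, so CS = ½ · (1726/3 - 518) · 172 = 14792/3.
Change in consumer surplus = 14792/3 - 82418/3 = -22542.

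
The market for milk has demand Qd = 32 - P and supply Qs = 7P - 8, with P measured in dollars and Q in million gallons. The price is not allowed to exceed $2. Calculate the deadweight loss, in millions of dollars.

Equilibrium: 32 - P = 7P - 8, so 40 = 8P and P* = 5, Q* = 27.
The ceiling of 2 is below the equilibrium price 5, so it binds.
At P = 2: Qd = 32 - 2 = 30 and Qs = 7·2 - 8 = 6.
Quantity traded falls to 6. At Q = 6 the demand price is 32 - 6 = 26 and the supply price is (8 + 6)/7 = 2.
Deadweight loss = ½ · (26 - 2) · (27 - 6) = ½ · 24 · 21 = 252.

252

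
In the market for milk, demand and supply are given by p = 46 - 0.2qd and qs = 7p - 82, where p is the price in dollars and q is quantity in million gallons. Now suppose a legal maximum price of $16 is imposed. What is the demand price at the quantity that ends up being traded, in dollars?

40

Rearranging demand gives qd = 230 - 5p. Without the control the market clears where 230 - 5p = 7p - 82, i.e. p* = 26 and q* = 100.
The ceiling of 16 is below the equilibrium price 26, so it binds.
At p = 16: qd = 230 - 5·16 = 150 and qs = 7·16 - 82 = 30.
Only 30 units reach the market. On the demand curve, the marginal buyer's willingness to pay at q = 30 is (230 - 30)/5 = 40.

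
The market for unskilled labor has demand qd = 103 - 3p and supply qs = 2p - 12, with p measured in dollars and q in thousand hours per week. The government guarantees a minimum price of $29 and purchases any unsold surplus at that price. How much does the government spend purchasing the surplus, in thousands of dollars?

870

Setting quantity demanded equal to quantity supplied, 103 - 3p = 2p - 12, gives p* = 23 and q* = 34.
Because the floor (29) lies above the market-clearing price, it is binding.
At p = 29: qd = 103 - 3·29 = 16 and qs = 2·29 - 12 = 46.
Surplus = qs - qd = 30.
Government expenditure = surplus × support price = 30 × 29 = 870.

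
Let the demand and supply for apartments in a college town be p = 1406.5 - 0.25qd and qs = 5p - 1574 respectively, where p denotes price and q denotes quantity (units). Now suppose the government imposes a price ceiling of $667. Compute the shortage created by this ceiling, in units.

Rearranging demand gives qd = 5626 - 4p. In a free market, 5626 - 4p = 5p - 1574 gives the equilibrium p* = 800, q* = 2426.
The ceiling of 667 is below the equilibrium price 800, so it binds.
At p = 667: qd = 5626 - 4·667 = 2958 and qs = 5·667 - 1574 = 1761.
Shortage = qd - qs = 2958 - 1761 = 1197.

1197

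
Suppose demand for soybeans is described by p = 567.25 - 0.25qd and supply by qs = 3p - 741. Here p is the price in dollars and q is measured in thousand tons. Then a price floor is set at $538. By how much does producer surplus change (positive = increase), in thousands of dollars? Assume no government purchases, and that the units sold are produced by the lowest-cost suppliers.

-18468

Rearranging demand gives qd = 2269 - 4p. In a free market, 2269 - 4p = 3p - 741 gives the equilibrium p* = 430, q* = 549.
Since 538 > 430, the floor is binding.
At p = 538: qd = 2269 - 4·538 = 117 and qs = 3·538 - 741 = 873.
Producer surplus without the control is ½ · (430 - 247) · 549 = 50233.5.
With the floor, 117 units are sold at 538. The supply price at q = 117 is 286, so PS = ½ · [(538 - 247) + (538 - 286)] · 117 = 31765.5.
Change in producer surplus = 31765.5 - 50233.5 = -18468.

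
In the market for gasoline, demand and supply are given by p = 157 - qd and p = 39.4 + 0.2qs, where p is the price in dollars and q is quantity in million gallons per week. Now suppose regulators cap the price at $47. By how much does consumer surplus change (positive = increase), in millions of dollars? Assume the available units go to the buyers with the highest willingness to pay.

Rearranging demand gives qd = 157 - p; rearranging supply gives qs = 5p - 197. In a free market, 157 - p = 5p - 197 gives the equilibrium p* = 59, q* = 98.
Since 47 < 59, the ceiling is binding.
At p = 47: qd = 157 - 47 = 110 and qs = 5·47 - 197 = 38.
Consumer surplus without the control is ½ · (157 - 59) · 98 = 4802.
With the ceiling, 38 units are sold at 47 (assume they go to the highest-value buyers). The demand price at q = 38 is 119, so CS = ½ · [(157 - 47) + (119 - 47)] · 38 = 3458.
Change in consumer surplus = 3458 - 4802 = -1344.

-1344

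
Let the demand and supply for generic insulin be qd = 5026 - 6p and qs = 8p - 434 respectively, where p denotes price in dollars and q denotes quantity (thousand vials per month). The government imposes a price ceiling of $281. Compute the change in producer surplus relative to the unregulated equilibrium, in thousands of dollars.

In a free market, 5026 - 6p = 8p - 434 gives the equilibrium p* = 390, q* = 2686.
Because the ceiling (281) lies below the market-clearing price, it is binding.
At p = 281: qd = 5026 - 6·281 = 3340 and qs = 8·281 - 434 = 1814.
Producer surplus without the control is ½ · (390 - 54.25) · 2686 = 450912.25.
With the ceiling, producers sell 1814 units at 281, so PS = ½ · (281 - 54.25) · 1814 = 205662.25.
Change in producer surplus = 205662.25 - 450912.25 = -245250.

-245250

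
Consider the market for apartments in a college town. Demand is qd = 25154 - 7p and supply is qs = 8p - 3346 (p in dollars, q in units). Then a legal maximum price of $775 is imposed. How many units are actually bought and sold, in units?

2854

Setting quantity demanded equal to quantity supplied, 25154 - 7p = 8p - 3346, gives p* = 1900 and q* = 11854.
The ceiling of 775 is below the equilibrium price 1900, so it binds.
At p = 775: qd = 25154 - 7·775 = 19729 and qs = 8·775 - 3346 = 2854.
The quantity actually transacted is the short side, supply: 2854.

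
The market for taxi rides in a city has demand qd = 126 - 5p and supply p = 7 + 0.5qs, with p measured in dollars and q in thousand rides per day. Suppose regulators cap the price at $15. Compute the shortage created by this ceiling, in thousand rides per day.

Rearranging supply gives qs = 2p - 14. In a free market, 126 - 5p = 2p - 14 gives the equilibrium p* = 20, q* = 26.
Because the ceiling (15) lies below the market-clearing price, it is binding.
At p = 15: qd = 126 - 5·15 = 51 and qs = 2·15 - 14 = 16.
Shortage = qd - qs = 51 - 16 = 35.

35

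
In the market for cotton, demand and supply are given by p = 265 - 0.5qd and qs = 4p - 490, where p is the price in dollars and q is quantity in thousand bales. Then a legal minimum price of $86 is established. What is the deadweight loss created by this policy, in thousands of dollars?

Rearranging demand gives qd = 530 - 2p. In a free market, 530 - 2p = 4p - 490 gives the equilibrium p* = 170, q* = 190.
Since 86 is below p* = 170, the floor does not bind and the free-market outcome prevails.
Since the control does not bind, no trades are prevented and deadweight loss is zero.

0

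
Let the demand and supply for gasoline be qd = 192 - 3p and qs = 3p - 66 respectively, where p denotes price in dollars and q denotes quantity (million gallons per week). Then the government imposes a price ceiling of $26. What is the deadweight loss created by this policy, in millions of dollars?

867

Without the control the market clears where 192 - 3p = 3p - 66, i.e. p* = 43 and q* = 63.
Since 26 < 43, the ceiling is binding.
At p = 26: qd = 192 - 3·26 = 114 and qs = 3·26 - 66 = 12.
Quantity traded falls to 12. At q = 12 the demand price is (192 - 12)/3 = 60 and the supply price is (66 + 12)/3 = 26.
Deadweight loss = ½ · (60 - 26) · (63 - 12) = ½ · 34 · 51 = 867.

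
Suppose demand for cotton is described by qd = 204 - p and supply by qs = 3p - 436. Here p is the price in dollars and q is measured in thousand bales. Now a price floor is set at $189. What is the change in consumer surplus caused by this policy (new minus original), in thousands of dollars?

Without the control the market clears where 204 - p = 3p - 436, i.e. p* = 160 and q* = 44.
The floor of 189 is above the equilibrium price 160, so it binds.
At p = 189: qd = 204 - 189 = 15 and qs = 3·189 - 436 = 131.
Consumer surplus without the control is ½ · (204 - 160) · 44 = 968.
With the floor, consumers buy 15 units at 189, so CS = ½ · (204 - 189) · 15 = 112.5.
Change in consumer surplus = 112.5 - 968 = -855.5.

-855.5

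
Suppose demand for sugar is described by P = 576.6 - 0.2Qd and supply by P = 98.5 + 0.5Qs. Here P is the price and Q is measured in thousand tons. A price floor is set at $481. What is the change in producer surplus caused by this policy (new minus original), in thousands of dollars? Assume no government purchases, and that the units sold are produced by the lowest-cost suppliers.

Rearranging demand gives Qd = 2883 - 5P; rearranging supply gives Qs = 2P - 197. Equilibrium: 2883 - 5P = 2P - 197, so 3080 = 7P and P* = 440, Q* = 683.
Since 481 > 440, the floor is binding.
At P = 481: Qd = 2883 - 5·481 = 478 and Qs = 2·481 - 197 = 765.
Producer surplus without the control is ½ · (440 - 98.5) · 683 = 116622.25.
With the floor, 478 units are sold at 481. The supply price at Q = 478 is 337.5, so PS = ½ · [(481 - 98.5) + (481 - 337.5)] · 478 = 125714.
Change in producer surplus = 125714 - 116622.25 = 9091.75.

9091.75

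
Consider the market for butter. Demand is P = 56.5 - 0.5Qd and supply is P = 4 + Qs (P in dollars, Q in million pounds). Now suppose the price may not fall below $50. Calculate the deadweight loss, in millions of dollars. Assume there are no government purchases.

Rearranging demand gives Qd = 113 - 2P; rearranging supply gives Qs = P - 4. Setting quantity demanded equal to quantity supplied, 113 - 2P = P - 4, gives P* = 39 and Q* = 35.
The floor of 50 is above the equilibrium price 39, so it binds.
At P = 50: Qd = 113 - 2·50 = 13 and Qs = 50 - 4 = 46.
Quantity traded falls to 13. At Q = 13 the demand price is (113 - 13)/2 = 50 and the supply price is 4 + 13 = 17.
Deadweight loss = ½ · (50 - 17) · (35 - 13) = ½ · 33 · 22 = 363.

363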